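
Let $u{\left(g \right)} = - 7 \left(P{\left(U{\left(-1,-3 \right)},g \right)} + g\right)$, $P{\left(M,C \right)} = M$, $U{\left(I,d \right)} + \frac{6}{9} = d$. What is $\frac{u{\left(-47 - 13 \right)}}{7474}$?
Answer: $\frac{1337}{22422} \approx 0.059629$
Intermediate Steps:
$U{\left(I,d \right)} = - \frac{2}{3} + d$
$u{\left(g \right)} = \frac{77}{3} - 7 g$ ($u{\left(g \right)} = - 7 \left(\left(- \frac{2}{3} - 3\right) + g\right) = - 7 \left(- \frac{11}{3} + g\right) = \frac{77}{3} - 7 g$)
$\frac{u{\left(-47 - 13 \right)}}{7474} = \frac{\frac{77}{3} - 7 \left(-47 - 13\right)}{7474} = \left(\frac{77}{3} - -420\right) \frac{1}{7474} = \left(\frac{77}{3} + 420\right) \frac{1}{7474} = \frac{1337}{3} \cdot \frac{1}{7474} = \frac{1337}{22422}$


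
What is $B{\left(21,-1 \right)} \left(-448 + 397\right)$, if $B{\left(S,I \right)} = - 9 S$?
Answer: $9639$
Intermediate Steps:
$B{\left(21,-1 \right)} \left(-448 + 397\right) = \left(-9\right) 21 \left(-448 + 397\right) = \left(-189\right) \left(-51\right) = 9639$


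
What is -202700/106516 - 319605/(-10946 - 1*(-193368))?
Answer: -17754996395/4857715438 ≈ -3.6550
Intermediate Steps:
-202700/106516 - 319605/(-10946 - 1*(-193368)) = -202700*1/106516 - 319605/(-10946 + 193368) = -50675/26629 - 319605/182422 = -17754996395/4857715438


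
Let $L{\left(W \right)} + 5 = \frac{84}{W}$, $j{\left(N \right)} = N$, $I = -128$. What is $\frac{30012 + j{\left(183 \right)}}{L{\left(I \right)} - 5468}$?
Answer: $- \frac{966240}{175157} \approx -5.5164$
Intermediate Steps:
$L{\left(W \right)} = -5 + \frac{84}{W}$
$\frac{30012 + j{\left(183 \right)}}{L{\left(I \right)} - 5468} = \frac{30012 + 183}{\left(-5 + \frac{84}{-128}\right) - 5468} = \frac{30195}{\left(-5 + 84 \left(- \frac{1}{128}\right)\right) - 5468} = \frac{30195}{\left(-5 - \frac{21}{32}\right) - 5468} = \frac{30195}{- \frac{181}{32} - 5468} = \frac{30195}{- \frac{175157}{32}} = 30195 \left(- \frac{32}{175157}\right) = - \frac{966240}{175157}$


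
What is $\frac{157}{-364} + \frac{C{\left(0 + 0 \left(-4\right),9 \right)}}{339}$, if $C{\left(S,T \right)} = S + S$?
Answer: $- \frac{157}{364} \approx -0.43132$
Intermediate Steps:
$C{\left(S,T \right)} = 2 S$
$\frac{157}{-364} + \frac{C{\left(0 + 0 \left(-4\right),9 \right)}}{339} = \frac{157}{-364} + \frac{2 \left(0 + 0 \left(-4\right)\right)}{339} = 157 \left(- \frac{1}{364}\right) + 2 \left(0 + 0\right) \frac{1}{339} = - \frac{157}{364} + 2 \cdot 0 \cdot \frac{1}{339} = - \frac{157}{364} + 0 \cdot \frac{1}{339} = - \frac{157}{364} + 0 = - \frac{157}{364}$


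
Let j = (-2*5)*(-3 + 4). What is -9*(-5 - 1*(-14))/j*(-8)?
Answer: -324/5 ≈ -64.800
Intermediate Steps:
j = -10 (j = -10*1 = -10)
-9*(-5 - 1*(-14))/j*(-8) = -9*(-5 - 1*(-14))/(-10)*(-8) = -9*(-5 + 14)*(-1)/10*(-8) = -81*(-1)/10*(-8) = -9*(-9/10)*(-8) = (81/10)*(-8) = -324/5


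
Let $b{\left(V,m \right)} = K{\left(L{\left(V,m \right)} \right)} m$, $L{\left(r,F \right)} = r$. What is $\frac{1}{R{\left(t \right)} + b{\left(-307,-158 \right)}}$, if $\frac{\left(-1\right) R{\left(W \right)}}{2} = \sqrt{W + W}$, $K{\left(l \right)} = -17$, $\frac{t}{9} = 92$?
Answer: $\frac{1343}{3603986} + \frac{3 \sqrt{46}}{1801993} \approx 0.00038393$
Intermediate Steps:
$t = 828$ ($t = 9 \cdot 92 = 828$)
$b{\left(V,m \right)} = - 17 m$
$R{\left(W \right)} = - 2 \sqrt{2} \sqrt{W}$ ($R{\left(W \right)} = - 2 \sqrt{W + W} = - 2 \sqrt{2 W} = - 2 \sqrt{2} \sqrt{W}$)
$\frac{1}{R{\left(t \right)} + b{\left(-307,-158 \right)}} = \frac{1}{- 2 \sqrt{2} \sqrt{828} - -2686} = \frac{1}{- 2 \sqrt{2} \cdot 6 \sqrt{23} + 2686} = \frac{1}{- 12 \sqrt{46} + 2686} = \frac{1}{2686 - 12 \sqrt{46}}$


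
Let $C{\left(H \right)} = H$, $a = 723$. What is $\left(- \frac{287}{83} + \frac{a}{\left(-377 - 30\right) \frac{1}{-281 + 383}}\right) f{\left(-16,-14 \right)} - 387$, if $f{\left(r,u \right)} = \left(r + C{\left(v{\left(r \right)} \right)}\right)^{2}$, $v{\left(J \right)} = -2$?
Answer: $- \frac{2034096795}{33781} \approx -60214.0$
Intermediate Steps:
$f{\left(r,u \right)} = \left(-2 + r\right)^{2}$ ($f{\left(r,u \right)} = \left(r - 2\right)^{2} = \left(-2 + r\right)^{2}$)
$\left(- \frac{287}{83} + \frac{a}{\left(-377 - 30\right) \frac{1}{-281 + 383}}\right) f{\left(-16,-14 \right)} - 387 = \left(- \frac{287}{83} + \frac{723}{\left(-377 - 30\right) \frac{1}{-281 + 383}}\right) \left(-2 - 16\right)^{2} - 387 = \left(\left(-287\right) \frac{1}{83} + \frac{723}{\left(-407\right) \frac{1}{102}}\right) \left(-18\right)^{2} - 387 = \left(- \frac{287}{83} + \frac{723}{\left(-407\right) \frac{1}{102}}\right) 324 - 387 = \left(- \frac{287}{83} + \frac{723}{- \frac{407}{102}}\right) 324 - 387 = \left(- \frac{287}{83} + 723 \left(- \frac{102}{407}\right)\right) 324 - 387 = \left(- \frac{287}{83} - \frac{73746}{407}\right) 324 - 387 = \left(- \frac{6237727}{33781}\right) 324 - 387 = - \frac{2021023548}{33781} - 387 = - \frac{2034096795}{33781}$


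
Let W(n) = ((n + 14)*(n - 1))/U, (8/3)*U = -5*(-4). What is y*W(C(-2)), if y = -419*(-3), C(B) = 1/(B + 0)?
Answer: -33939/10 ≈ -3393.9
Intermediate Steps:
U = 15/2 (U = 3*(-5*(-4))/8 = (3/8)*20 = 15/2 ≈ 7.5000)
C(B) = 1/B
y = 1257
W(n) = 2*(-1 + n)*(14 + n)/15 (W(n) = ((n + 14)*(n - 1))/(15/2) = ((14 + n)*(-1 + n))*(2/15) = ((-1 + n)*(14 + n))*(2/15) = 2*(-1 + n)*(14 + n)/15)
y*W(C(-2)) = 1257*(-28/15 + 2*(1/(-2))²/15 + (26/15)/(-2)) = 1257*(-28/15 + 2*(-½)²/15 + (26/15)*(-½)) = 1257*(-28/15 + (2/15)*(¼) - 13/15) = 1257*(-28/15 + 1/30 - 13/15) = 1257*(-27/10) = -33939/10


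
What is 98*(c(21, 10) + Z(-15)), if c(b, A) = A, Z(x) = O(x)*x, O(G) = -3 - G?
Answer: -16660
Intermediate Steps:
Z(x) = x*(-3 - x) (Z(x) = (-3 - x)*x = x*(-3 - x))
98*(c(21, 10) + Z(-15)) = 98*(10 - 1*(-15)*(3 - 15)) = 98*(10 - 1*(-15)*(-12)) = 98*(10 - 180) = 98*(-170) = -16660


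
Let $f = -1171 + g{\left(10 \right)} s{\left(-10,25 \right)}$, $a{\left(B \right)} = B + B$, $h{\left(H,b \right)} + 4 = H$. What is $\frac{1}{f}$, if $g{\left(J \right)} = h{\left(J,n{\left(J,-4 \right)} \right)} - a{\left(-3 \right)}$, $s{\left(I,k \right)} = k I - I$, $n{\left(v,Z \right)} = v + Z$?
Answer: $- \frac{1}{4051} \approx -0.00024685$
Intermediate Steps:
$n{\left(v,Z \right)} = Z + v$
$s{\left(I,k \right)} = - I + I k$ ($s{\left(I,k \right)} = I k - I = - I + I k$)
$h{\left(H,b \right)} = -4 + H$
$a{\left(B \right)} = 2 B$
$g{\left(J \right)} = 2 + J$ ($g{\left(J \right)} = \left(-4 + J\right) - 2 \left(-3\right) = \left(-4 + J\right) - -6 = \left(-4 + J\right) + 6 = 2 + J$)
$f = -4051$ ($f = -1171 + \left(2 + 10\right) \left(- 10 \left(-1 + 25\right)\right) = -1171 + 12 \left(\left(-10\right) 24\right) = -1171 + 12 \left(-240\right) = -1171 - 2880 = -4051$)
$\frac{1}{f} = \frac{1}{-4051} = - \frac{1}{4051}$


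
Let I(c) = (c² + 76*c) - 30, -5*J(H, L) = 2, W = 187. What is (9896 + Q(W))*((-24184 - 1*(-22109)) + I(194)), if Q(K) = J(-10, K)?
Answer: 497501290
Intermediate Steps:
J(H, L) = -⅖ (J(H, L) = -⅕*2 = -⅖)
Q(K) = -⅖
I(c) = -30 + c² + 76*c
(9896 + Q(W))*((-24184 - 1*(-22109)) + I(194)) = (9896 - ⅖)*((-24184 - 1*(-22109)) + (-30 + 194² + 76*194)) = 49478*((-24184 + 22109) + (-30 + 37636 + 14744))/5 = 49478*(-2075 + 52350)/5 = (49478/5)*50275 = 497501290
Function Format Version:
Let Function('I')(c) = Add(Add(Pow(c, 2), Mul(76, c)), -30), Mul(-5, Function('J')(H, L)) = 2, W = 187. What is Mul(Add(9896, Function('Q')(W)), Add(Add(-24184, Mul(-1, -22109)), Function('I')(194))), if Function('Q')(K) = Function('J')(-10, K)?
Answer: 497501290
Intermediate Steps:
Function('J')(H, L) = Rational(-2, 5) (Function('J')(H, L) = Mul(Rational(-1, 5), 2) = Rational(-2, 5))
Function('Q')(K) = Rational(-2, 5)
Function('I')(c) = Add(-30, Pow(c, 2), Mul(76, c))
Mul(Add(9896, Function('Q')(W)), Add(Add(-24184, Mul(-1, -22109)), Function('I')(194))) = Mul(Add(9896, Rational(-2, 5)), Add(Add(-24184, Mul(-1, -22109)), Add(-30, Pow(194, 2), Mul(76, 194)))) = Mul(Rational(49478, 5), Add(Add(-24184, 22109), Add(-30, 37636, 14744))) = Mul(Rational(49478, 5), Add(-2075, 52350)) = Mul(Rational(49478, 5), 50275) = 497501290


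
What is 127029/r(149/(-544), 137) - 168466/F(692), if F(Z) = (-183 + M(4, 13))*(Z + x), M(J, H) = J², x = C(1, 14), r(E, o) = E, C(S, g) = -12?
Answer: -3923699850563/8460220 ≈ -4.6378e+5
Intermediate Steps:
x = -12
F(Z) = 2004 - 167*Z (F(Z) = (-183 + 4²)*(Z - 12) = (-183 + 16)*(-12 + Z) = -167*(-12 + Z) = 2004 - 167*Z)
127029/r(149/(-544), 137) - 168466/F(692) = 127029/((149/(-544))) - 168466/(2004 - 167*692) = 127029/((149*(-1/544))) - 168466/(2004 - 115564) = 127029/(-149/544) - 168466/(-113560) = 127029*(-544/149) - 168466*(-1/113560) = -69103776/149 + 84233/56780 = -3923699850563/8460220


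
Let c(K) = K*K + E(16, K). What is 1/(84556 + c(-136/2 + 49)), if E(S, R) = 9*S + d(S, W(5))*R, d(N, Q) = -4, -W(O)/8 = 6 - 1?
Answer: 1/85137 ≈ 1.1746e-5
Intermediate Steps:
W(O) = -40 (W(O) = -8*(6 - 1) = -8*5 = -40)
E(S, R) = -4*R + 9*S (E(S, R) = 9*S - 4*R = -4*R + 9*S)
c(K) = 144 + K**2 - 4*K (c(K) = K*K + (-4*K + 9*16) = K**2 + (-4*K + 144) = K**2 + (144 - 4*K) = 144 + K**2 - 4*K)
1/(84556 + c(-136/2 + 49)) = 1/(84556 + (144 + (-136/2 + 49)**2 - 4*(-136/2 + 49))) = 1/(84556 + (144 + (-136*1/2 + 49)**2 - 4*(-136*1/2 + 49))) = 1/(84556 + (144 + (-68 + 49)**2 - 4*(-68 + 49))) = 1/(84556 + (144 + (-19)**2 - 4*(-19))) = 1/(84556 + (144 + 361 + 76)) = 1/(84556 + 581) = 1/85137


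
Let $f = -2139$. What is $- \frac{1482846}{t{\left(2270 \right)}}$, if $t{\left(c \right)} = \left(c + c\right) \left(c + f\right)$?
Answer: $- \frac{741423}{297370} \approx -2.4933$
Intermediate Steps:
$t{\left(c \right)} = 2 c \left(-2139 + c\right)$ ($t{\left(c \right)} = \left(c + c\right) \left(c - 2139\right) = 2 c \left(-2139 + c\right)$)
$- \frac{1482846}{t{\left(2270 \right)}} = - \frac{1482846}{2 \cdot 2270 \left(-2139 + 2270\right)} = - \frac{1482846}{2 \cdot 2270 \cdot 131} = - \frac{1482846}{594740} = \left(-1482846\right) \frac{1}{594740} = - \frac{741423}{297370}$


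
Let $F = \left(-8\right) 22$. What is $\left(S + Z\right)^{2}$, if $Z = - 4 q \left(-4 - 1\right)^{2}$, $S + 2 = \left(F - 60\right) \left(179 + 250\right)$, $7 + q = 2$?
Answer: $10149756516$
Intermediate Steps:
$q = -5$ ($q = -7 + 2 = -5$)
$F = -176$
$S = -101246$ ($S = -2 + \left(-176 - 60\right) \left(179 + 250\right) = -2 - 101244 = -101246$)
$Z = 500$ ($Z = \left(-4\right) \left(-5\right) \left(-4 - 1\right)^{2} = 20 \left(-5\right)^{2} = 20 \cdot 25 = 500$)
$\left(S + Z\right)^{2} = \left(-101246 + 500\right)^{2} = \left(-100746\right)^{2} = 10149756516$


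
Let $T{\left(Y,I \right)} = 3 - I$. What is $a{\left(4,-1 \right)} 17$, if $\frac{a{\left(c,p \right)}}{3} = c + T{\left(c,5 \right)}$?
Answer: $102$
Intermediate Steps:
$a{\left(c,p \right)} = -6 + 3 c$ ($a{\left(c,p \right)} = 3 \left(c + \left(3 - 5\right)\right) = 3 \left(c - 2\right) = 3 \left(-2 + c\right) = -6 + 3 c$)
$a{\left(4,-1 \right)} 17 = \left(-6 + 3 \cdot 4\right) 17 = \left(-6 + 12\right) 17 = 6 \cdot 17 = 102$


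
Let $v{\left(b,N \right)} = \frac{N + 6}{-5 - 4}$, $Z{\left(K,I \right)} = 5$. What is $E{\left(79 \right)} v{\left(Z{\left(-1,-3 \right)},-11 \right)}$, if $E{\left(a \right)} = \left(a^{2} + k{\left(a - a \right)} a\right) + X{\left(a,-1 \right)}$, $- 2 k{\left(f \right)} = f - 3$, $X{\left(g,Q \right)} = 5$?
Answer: $\frac{21215}{6} \approx 3535.8$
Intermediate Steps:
$k{\left(f \right)} = \frac{3}{2} - \frac{f}{2}$ ($k{\left(f \right)} = - \frac{f - 3}{2} = - \frac{-3 + f}{2} = \frac{3}{2} - \frac{f}{2}$)
$E{\left(a \right)} = 5 + a^{2} + \frac{3 a}{2}$ ($E{\left(a \right)} = \left(a^{2} + \left(\frac{3}{2} - \frac{a - a}{2}\right) a\right) + 5 = \left(a^{2} + \left(\frac{3}{2} - 0\right) a\right) + 5 = \left(a^{2} + \left(\frac{3}{2} + 0\right) a\right) + 5 = \left(a^{2} + \frac{3 a}{2}\right) + 5 = 5 + a^{2} + \frac{3 a}{2}$)
$v{\left(b,N \right)} = - \frac{2}{3} - \frac{N}{9}$ ($v{\left(b,N \right)} = \frac{6 + N}{-9} = \left(6 + N\right) \left(- \frac{1}{9}\right) = - \frac{2}{3} - \frac{N}{9}$)
$E{\left(79 \right)} v{\left(Z{\left(-1,-3 \right)},-11 \right)} = \left(5 + 79^{2} + \frac{3}{2} \cdot 79\right) \left(- \frac{2}{3} - - \frac{11}{9}\right) = \left(5 + 6241 + \frac{237}{2}\right) \left(- \frac{2}{3} + \frac{11}{9}\right) = \frac{12729}{2} \cdot \frac{5}{9} = \frac{21215}{6}$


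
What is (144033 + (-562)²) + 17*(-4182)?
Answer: 388783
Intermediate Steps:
(144033 + (-562)²) + 17*(-4182) = (144033 + 315844) - 71094 = 459877 - 71094 = 388783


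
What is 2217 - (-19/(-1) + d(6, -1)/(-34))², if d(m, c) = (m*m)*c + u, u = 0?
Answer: 524432/289 ≈ 1814.6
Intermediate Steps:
d(m, c) = c*m² (d(m, c) = (m*m)*c + 0 = m²*c + 0 = c*m² + 0 = c*m²)
2217 - (-19/(-1) + d(6, -1)/(-34))² = 2217 - (-19/(-1) - 1*6²/(-34))² = 2217 - (-19*(-1) - 1*36*(-1/34))² = 2217 - (19 - 36*(-1/34))² = 2217 - (19 + 18/17)² = 2217 - (341/17)² = 2217 - 1*116281/289 = 2217 - 116281/289 = 524432/289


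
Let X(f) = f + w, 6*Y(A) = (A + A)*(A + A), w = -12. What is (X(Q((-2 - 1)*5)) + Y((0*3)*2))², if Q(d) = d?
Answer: 729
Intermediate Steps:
Y(A) = 2*A²/3 (Y(A) = ((A + A)*(A + A))/6 = ((2*A)*(2*A))/6 = (4*A²)/6 = 2*A²/3)
X(f) = -12 + f (X(f) = f - 12 = -12 + f)
(X(Q((-2 - 1)*5)) + Y((0*3)*2))² = ((-12 + (-2 - 1)*5) + 2*((0*3)*2)²/3)² = ((-12 - 3*5) + 2*(0*2)²/3)² = ((-12 - 15) + (⅔)*0²)² = (-27 + (⅔)*0)² = (-27 + 0)² = (-27)² = 729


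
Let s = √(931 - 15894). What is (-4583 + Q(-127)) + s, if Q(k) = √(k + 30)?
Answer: -4583 + I*√97 + I*√14963 ≈ -4583.0 + 132.17*I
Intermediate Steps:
Q(k) = √(30 + k)
s = I*√14963 (s = √(-14963) = I*√14963 ≈ 122.32*I)
(-4583 + Q(-127)) + s = (-4583 + √(30 - 127)) + I*√14963 = (-4583 + √(-97)) + I*√14963 = (-4583 + I*√97) + I*√14963 = -4583 + I*√97 + I*√14963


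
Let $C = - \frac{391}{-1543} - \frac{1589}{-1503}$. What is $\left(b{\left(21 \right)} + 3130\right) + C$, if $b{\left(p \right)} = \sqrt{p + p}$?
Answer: $\frac{7261913270}{2319129} + \sqrt{42} \approx 3137.8$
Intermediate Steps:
$b{\left(p \right)} = \sqrt{2} \sqrt{p}$ ($b{\left(p \right)} = \sqrt{2 p} = \sqrt{2} \sqrt{p}$)
$C = \frac{3039500}{2319129}$ ($C = \left(-391\right) \left(- \frac{1}{1543}\right) - - \frac{1589}{1503} = \frac{391}{1543} + \frac{1589}{1503} = \frac{3039500}{2319129} \approx 1.3106$)
$\left(b{\left(21 \right)} + 3130\right) + C = \left(\sqrt{2} \sqrt{21} + 3130\right) + \frac{3039500}{2319129} = \left(\sqrt{42} + 3130\right) + \frac{3039500}{2319129} = \left(3130 + \sqrt{42}\right) + \frac{3039500}{2319129} = \frac{7261913270}{2319129} + \sqrt{42}$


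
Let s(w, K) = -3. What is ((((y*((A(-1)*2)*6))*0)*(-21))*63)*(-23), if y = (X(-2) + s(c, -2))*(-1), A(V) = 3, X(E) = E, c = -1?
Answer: 0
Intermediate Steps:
y = 5 (y = (-2 - 3)*(-1) = -5*(-1) = 5)
((((y*((A(-1)*2)*6))*0)*(-21))*63)*(-23) = ((((5*((3*2)*6))*0)*(-21))*63)*(-23) = ((((5*(6*6))*0)*(-21))*63)*(-23) = ((((5*36)*0)*(-21))*63)*(-23) = (((180*0)*(-21))*63)*(-23) = ((0*(-21))*63)*(-23) = (0*63)*(-23) = 0*(-23) = 0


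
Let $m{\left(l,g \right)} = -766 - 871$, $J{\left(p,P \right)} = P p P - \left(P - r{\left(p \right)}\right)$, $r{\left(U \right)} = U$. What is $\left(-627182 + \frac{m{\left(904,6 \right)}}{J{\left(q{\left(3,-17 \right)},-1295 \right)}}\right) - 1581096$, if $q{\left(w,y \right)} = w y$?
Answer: $- \frac{188867460960981}{85527031} \approx -2.2083 \cdot 10^{6}$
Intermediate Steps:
$J{\left(p,P \right)} = p - P + p P^{2}$ ($J{\left(p,P \right)} = P p P - \left(P - p\right) = p P^{2} - \left(P - p\right) = p - P + p P^{2}$)
$m{\left(l,g \right)} = -1637$ ($m{\left(l,g \right)} = -766 - 871 = -1637$)
$\left(-627182 + \frac{m{\left(904,6 \right)}}{J{\left(q{\left(3,-17 \right)},-1295 \right)}}\right) - 1581096 = \left(-627182 - \frac{1637}{3 \left(-17\right) - -1295 + 3 \left(-17\right) \left(-1295\right)^{2}}\right) - 1581096 = \left(-627182 - \frac{1637}{-51 + 1295 - 85528275}\right) - 1581096 = \left(-627182 - \frac{1637}{-85527031}\right) - 1581096 = \left(-627182 - - \frac{1637}{85527031}\right) - 1581096 = \left(-627182 + \frac{1637}{85527031}\right) - 1581096 = - \frac{53641014355005}{85527031} - 1581096 = - \frac{188867460960981}{85527031}$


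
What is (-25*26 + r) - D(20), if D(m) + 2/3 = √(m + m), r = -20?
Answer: -2008/3 - 2*√10 ≈ -675.66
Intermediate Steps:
D(m) = -⅔ + √2*√m (D(m) = -⅔ + √(m + m) = -⅔ + √(2*m) = -⅔ + √2*√m)
(-25*26 + r) - D(20) = (-25*26 - 20) - (-⅔ + √2*√20) = (-650 - 20) - (-⅔ + √2*(2*√5)) = -670 - (-⅔ + 2*√10) = -670 + (⅔ - 2*√10) = -2008/3 - 2*√10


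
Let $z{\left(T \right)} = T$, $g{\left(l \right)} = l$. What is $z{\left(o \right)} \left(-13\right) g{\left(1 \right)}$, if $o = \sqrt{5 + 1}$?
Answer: $- 13 \sqrt{6} \approx -31.843$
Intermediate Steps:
$o = \sqrt{6} \approx 2.4495$
$z{\left(o \right)} \left(-13\right) g{\left(1 \right)} = \sqrt{6} \left(-13\right) 1 = - 13 \sqrt{6} \cdot 1 = - 13 \sqrt{6}$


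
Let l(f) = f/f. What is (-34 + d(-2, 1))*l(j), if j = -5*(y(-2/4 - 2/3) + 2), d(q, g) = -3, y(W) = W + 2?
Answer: -37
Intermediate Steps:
y(W) = 2 + W
j = -85/6 (j = -5*((2 + (-2/4 - 2/3)) + 2) = -5*((2 + (-2*1/4 - 2*1/3)) + 2) = -5*((2 + (-1/2 - 2/3)) + 2) = -5*((2 - 7/6) + 2) = -5*(5/6 + 2) = -5*17/6 = -85/6 ≈ -14.167)
l(f) = 1
(-34 + d(-2, 1))*l(j) = (-34 - 3)*1 = -37*1 = -37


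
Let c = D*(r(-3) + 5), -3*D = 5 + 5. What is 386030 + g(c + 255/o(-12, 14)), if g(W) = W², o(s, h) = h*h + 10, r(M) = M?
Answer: 147445377745/381924 ≈ 3.8606e+5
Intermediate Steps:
o(s, h) = 10 + h² (o(s, h) = h² + 10 = 10 + h²)
D = -10/3 (D = -(5 + 5)/3 = -⅓*10 = -10/3 ≈ -3.3333)
c = -20/3 (c = -10*(-3 + 5)/3 = -10/3*2 = -20/3 ≈ -6.6667)
386030 + g(c + 255/o(-12, 14)) = 386030 + (-20/3 + 255/(10 + 14²))² = 386030 + (-20/3 + 255/(10 + 196))² = 386030 + (-20/3 + 255/206)² = 386030 + (-3355/618)² = 386030 + 11256025/381924 = 147445377745/381924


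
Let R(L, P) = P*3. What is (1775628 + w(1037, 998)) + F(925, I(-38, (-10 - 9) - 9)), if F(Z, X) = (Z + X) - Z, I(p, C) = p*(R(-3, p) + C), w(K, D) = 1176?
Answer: 1782200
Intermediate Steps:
R(L, P) = 3*P
I(p, C) = p*(C + 3*p) (I(p, C) = p*(3*p + C) = p*(C + 3*p))
F(Z, X) = X (F(Z, X) = (X + Z) - Z = X)
(1775628 + w(1037, 998)) + F(925, I(-38, (-10 - 9) - 9)) = (1775628 + 1176) - 38*(((-10 - 9) - 9) + 3*(-38)) = 1776804 - 38*((-19 - 9) - 114) = 1776804 - 38*(-28 - 114) = 1776804 - 38*(-142) = 1776804 + 5396 = 1782200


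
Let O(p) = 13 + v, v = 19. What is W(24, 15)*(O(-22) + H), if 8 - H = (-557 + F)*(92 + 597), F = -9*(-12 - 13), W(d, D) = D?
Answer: 3431820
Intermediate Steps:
F = 225 (F = -9*(-25) = 225)
H = 228756 (H = 8 - (-557 + 225)*(92 + 597) = 8 - (-332)*689 = 8 - 1*(-228748) = 8 + 228748 = 228756)
O(p) = 32 (O(p) = 13 + 19 = 32)
W(24, 15)*(O(-22) + H) = 15*(32 + 228756) = 15*228788 = 3431820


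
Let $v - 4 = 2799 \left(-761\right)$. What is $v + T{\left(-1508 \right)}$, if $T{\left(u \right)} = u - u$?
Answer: $-2130035$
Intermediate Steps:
$T{\left(u \right)} = 0$
$v = -2130035$ ($v = 4 + 2799 \left(-761\right) = 4 - 2130039 = -2130035$)
$v + T{\left(-1508 \right)} = -2130035 + 0 = -2130035$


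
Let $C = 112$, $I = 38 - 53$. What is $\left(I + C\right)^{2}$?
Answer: $9409$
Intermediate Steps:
$I = -15$ ($I = 38 - 53 = -15$)
$\left(I + C\right)^{2} = \left(-15 + 112\right)^{2} = 97^{2} = 9409$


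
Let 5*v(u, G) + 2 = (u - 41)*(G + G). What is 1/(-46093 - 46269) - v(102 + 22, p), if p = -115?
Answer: 1763375299/461810 ≈ 3818.4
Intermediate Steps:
v(u, G) = -⅖ + 2*G*(-41 + u)/5 (v(u, G) = -⅖ + ((u - 41)*(G + G))/5 = -⅖ + ((-41 + u)*(2*G))/5 = -⅖ + (2*G*(-41 + u))/5 = -⅖ + 2*G*(-41 + u)/5)
1/(-46093 - 46269) - v(102 + 22, p) = 1/(-46093 - 46269) - (-⅖ - 82/5*(-115) + (⅖)*(-115)*(102 + 22)) = 1/(-92362) - (-⅖ + 1886 + (⅖)*(-115)*124) = -1/92362 - (-⅖ + 1886 - 5704) = -1/92362 - 1*(-19092/5) = -1/92362 + 19092/5 = 1763375299/461810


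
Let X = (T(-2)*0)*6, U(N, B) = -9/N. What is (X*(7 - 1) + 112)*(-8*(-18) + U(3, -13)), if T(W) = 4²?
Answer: 15792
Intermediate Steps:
T(W) = 16
X = 0 (X = (16*0)*6 = 0*6 = 0)
(X*(7 - 1) + 112)*(-8*(-18) + U(3, -13)) = (0*(7 - 1) + 112)*(-8*(-18) - 9/3) = (0*6 + 112)*(144 - 9*⅓) = (0 + 112)*(144 - 3) = 112*141 = 15792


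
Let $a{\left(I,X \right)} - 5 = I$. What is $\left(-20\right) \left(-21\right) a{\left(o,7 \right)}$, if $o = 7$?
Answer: $5040$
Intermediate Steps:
$a{\left(I,X \right)} = 5 + I$
$\left(-20\right) \left(-21\right) a{\left(o,7 \right)} = \left(-20\right) \left(-21\right) \left(5 + 7\right) = 420 \cdot 12 = 5040$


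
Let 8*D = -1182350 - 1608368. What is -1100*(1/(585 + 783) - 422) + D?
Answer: 78905861/684 ≈ 1.1536e+5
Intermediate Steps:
D = -1395359/4 (D = (-1182350 - 1608368)/8 = (1/8)*(-2790718) = -1395359/4 ≈ -3.4884e+5)
-1100*(1/(585 + 783) - 422) + D = -1100*(1/(585 + 783) - 422) - 1395359/4 = -1100*(1/1368 - 422) - 1395359/4 = -1100*(-577295/1368) - 1395359/4 = 158756125/342 - 1395359/4 = 78905861/684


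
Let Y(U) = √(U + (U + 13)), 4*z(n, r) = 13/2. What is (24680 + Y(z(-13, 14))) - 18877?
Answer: 5803 + √65/2 ≈ 5807.0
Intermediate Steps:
z(n, r) = 13/8 (z(n, r) = (13/2)/4 = (13*(½))/4 = (¼)*(13/2) = 13/8)
Y(U) = √(13 + 2*U) (Y(U) = √(U + (13 + U)) = √(13 + 2*U))
(24680 + Y(z(-13, 14))) - 18877 = (24680 + √(13 + 2*(13/8))) - 18877 = (24680 + √(13 + 13/4)) - 18877 = (24680 + √(65/4)) - 18877 = (24680 + √65/2) - 18877 = 5803 + √65/2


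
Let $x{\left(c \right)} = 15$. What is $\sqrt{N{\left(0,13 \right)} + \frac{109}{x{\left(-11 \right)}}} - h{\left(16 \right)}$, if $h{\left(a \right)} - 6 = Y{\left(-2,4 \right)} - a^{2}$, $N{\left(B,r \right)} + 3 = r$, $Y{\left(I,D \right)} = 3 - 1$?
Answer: $248 + \frac{\sqrt{3885}}{15} \approx 252.16$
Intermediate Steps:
$Y{\left(I,D \right)} = 2$ ($Y{\left(I,D \right)} = 3 - 1 = 2$)
$N{\left(B,r \right)} = -3 + r$
$h{\left(a \right)} = 8 - a^{2}$ ($h{\left(a \right)} = 6 - \left(-2 + a^{2}\right) = 8 - a^{2}$)
$\sqrt{N{\left(0,13 \right)} + \frac{109}{x{\left(-11 \right)}}} - h{\left(16 \right)} = \sqrt{\left(-3 + 13\right) + \frac{109}{15}} - \left(8 - 16^{2}\right) = \sqrt{10 + 109 \cdot \frac{1}{15}} - \left(8 - 256\right) = \sqrt{10 + \frac{109}{15}} - \left(8 - 256\right) = \sqrt{\frac{259}{15}} - -248 = \frac{\sqrt{3885}}{15} + 248 = 248 + \frac{\sqrt{3885}}{15}$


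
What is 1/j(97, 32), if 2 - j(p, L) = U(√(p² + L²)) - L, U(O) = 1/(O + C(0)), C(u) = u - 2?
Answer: 354584/12055787 + √10433/12055787 ≈ 0.029420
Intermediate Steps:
C(u) = -2 + u
U(O) = 1/(-2 + O) (U(O) = 1/(O + (-2 + 0)) = 1/(O - 2) = 1/(-2 + O))
j(p, L) = 2 + L - 1/(-2 + √(L² + p²)) (j(p, L) = 2 - (1/(-2 + √(p² + L²)) - L) = 2 - (1/(-2 + √(L² + p²)) - L) = 2 + (L - 1/(-2 + √(L² + p²))) = 2 + L - 1/(-2 + √(L² + p²)))
1/j(97, 32) = 1/((-1 + (-2 + √(32² + 97²))*(2 + 32))/(-2 + √(32² + 97²))) = 1/((-1 + (-2 + √(1024 + 9409))*34)/(-2 + √(1024 + 9409))) = 1/((-1 + (-2 + √10433)*34)/(-2 + √10433)) = 1/((-1 + (-68 + 34*√10433))/(-2 + √10433)) = 1/((-69 + 34*√10433)/(-2 + √10433)) = (-2 + √10433)/(-69 + 34*√10433)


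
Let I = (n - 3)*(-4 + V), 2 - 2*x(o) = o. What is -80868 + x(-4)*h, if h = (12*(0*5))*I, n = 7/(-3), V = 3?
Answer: -80868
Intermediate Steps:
n = -7/3 (n = 7*(-⅓) = -7/3 ≈ -2.3333)
x(o) = 1 - o/2
I = 16/3 (I = (-7/3 - 3)*(-4 + 3) = -16/3*(-1) = 16/3 ≈ 5.3333)
h = 0 (h = (12*(0*5))*(16/3) = (12*0)*(16/3) = 0*(16/3) = 0)
-80868 + x(-4)*h = -80868 + (1 - ½*(-4))*0 = -80868 + (1 + 2)*0 = -80868 + 3*0 = -80868 + 0 = -80868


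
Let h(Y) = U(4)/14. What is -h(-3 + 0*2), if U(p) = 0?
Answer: 0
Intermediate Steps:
h(Y) = 0 (h(Y) = 0/14 = 0*(1/14) = 0)
-h(-3 + 0*2) = -1*0 = 0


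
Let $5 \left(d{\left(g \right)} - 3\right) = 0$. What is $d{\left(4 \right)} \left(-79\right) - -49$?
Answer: $-188$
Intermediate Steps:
$d{\left(g \right)} = 3$ ($d{\left(g \right)} = 3 + \frac{1}{5} \cdot 0 = 3 + 0 = 3$)
$d{\left(4 \right)} \left(-79\right) - -49 = 3 \left(-79\right) - -49 = -237 + \left(-20 + 69\right) = -237 + 49 = -188$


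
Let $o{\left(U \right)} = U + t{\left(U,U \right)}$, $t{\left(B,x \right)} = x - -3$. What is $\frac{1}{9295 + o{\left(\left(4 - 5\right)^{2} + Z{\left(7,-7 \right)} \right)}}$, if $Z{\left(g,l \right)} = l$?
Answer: $\frac{1}{9286} \approx 0.00010769$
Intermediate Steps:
$t{\left(B,x \right)} = 3 + x$ ($t{\left(B,x \right)} = x + 3 = 3 + x$)
$o{\left(U \right)} = 3 + 2 U$ ($o{\left(U \right)} = U + \left(3 + U\right) = 3 + 2 U$)
$\frac{1}{9295 + o{\left(\left(4 - 5\right)^{2} + Z{\left(7,-7 \right)} \right)}} = \frac{1}{9295 + \left(3 + 2 \left(\left(4 - 5\right)^{2} - 7\right)\right)} = \frac{1}{9295 + \left(3 + 2 \left(\left(-1\right)^{2} - 7\right)\right)} = \frac{1}{9295 + \left(3 + 2 \left(1 - 7\right)\right)} = \frac{1}{9295 + \left(3 + 2 \left(-6\right)\right)} = \frac{1}{9295 + \left(3 - 12\right)} = \frac{1}{9295 - 9} = \frac{1}{9286}$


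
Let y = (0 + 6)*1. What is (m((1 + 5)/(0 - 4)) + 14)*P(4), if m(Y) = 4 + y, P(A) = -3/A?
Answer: -18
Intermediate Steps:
y = 6 (y = 6*1 = 6)
m(Y) = 10 (m(Y) = 4 + 6 = 10)
(m((1 + 5)/(0 - 4)) + 14)*P(4) = (10 + 14)*(-3/4) = 24*(-3*1/4) = 24*(-3/4) = -18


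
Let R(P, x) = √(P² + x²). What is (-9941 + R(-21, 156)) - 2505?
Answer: -12446 + 3*√2753 ≈ -12289.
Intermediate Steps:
(-9941 + R(-21, 156)) - 2505 = (-9941 + √((-21)² + 156²)) - 2505 = (-9941 + √(441 + 24336)) - 2505 = (-9941 + √24777) - 2505 = (-9941 + 3*√2753) - 2505 = -12446 + 3*√2753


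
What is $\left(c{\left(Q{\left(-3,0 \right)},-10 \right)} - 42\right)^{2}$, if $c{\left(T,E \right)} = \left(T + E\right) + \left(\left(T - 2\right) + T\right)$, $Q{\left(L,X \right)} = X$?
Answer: $2916$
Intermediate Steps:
$c{\left(T,E \right)} = -2 + E + 3 T$ ($c{\left(T,E \right)} = \left(E + T\right) + \left(\left(-2 + T\right) + T\right) = \left(E + T\right) + \left(-2 + 2 T\right) = -2 + E + 3 T$)
$\left(c{\left(Q{\left(-3,0 \right)},-10 \right)} - 42\right)^{2} = \left(\left(-2 - 10 + 3 \cdot 0\right) - 42\right)^{2} = \left(\left(-2 - 10 + 0\right) - 42\right)^{2} = \left(-12 - 42\right)^{2} = \left(-54\right)^{2} = 2916$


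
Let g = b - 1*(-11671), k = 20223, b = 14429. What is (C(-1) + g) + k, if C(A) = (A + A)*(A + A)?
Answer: 46327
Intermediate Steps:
g = 26100 (g = 14429 - 1*(-11671) = 14429 + 11671 = 26100)
C(A) = 4*A² (C(A) = (2*A)*(2*A) = 4*A²)
(C(-1) + g) + k = (4*(-1)² + 26100) + 20223 = (4*1 + 26100) + 20223 = (4 + 26100) + 20223 = 26104 + 20223 = 46327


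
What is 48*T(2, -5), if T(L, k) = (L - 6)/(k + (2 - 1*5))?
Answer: 24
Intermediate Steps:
T(L, k) = (-6 + L)/(-3 + k) (T(L, k) = (-6 + L)/(k + (2 - 5)) = (-6 + L)/(k - 3) = (-6 + L)/(-3 + k))
48*T(2, -5) = 48*((-6 + 2)/(-3 - 5)) = 48*(-4/(-8)) = 48*(-⅛*(-4)) = 48*(½) = 24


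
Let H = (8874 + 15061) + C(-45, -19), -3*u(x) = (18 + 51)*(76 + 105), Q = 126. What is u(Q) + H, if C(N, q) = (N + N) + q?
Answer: 19663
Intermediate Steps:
u(x) = -4163 (u(x) = -(18 + 51)*(76 + 105)/3 = -23*181 = -1/3*12489 = -4163)
C(N, q) = q + 2*N (C(N, q) = 2*N + q = q + 2*N)
H = 23826 (H = (8874 + 15061) + (-19 + 2*(-45)) = 23935 + (-19 - 90) = 23935 - 109 = 23826)
u(Q) + H = -4163 + 23826 = 19663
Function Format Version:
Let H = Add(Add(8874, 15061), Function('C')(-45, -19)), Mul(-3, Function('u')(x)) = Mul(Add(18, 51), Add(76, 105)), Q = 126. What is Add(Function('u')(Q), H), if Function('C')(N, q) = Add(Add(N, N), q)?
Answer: 19663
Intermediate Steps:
Function('u')(x) = -4163 (Function('u')(x) = Mul(Rational(-1, 3), Mul(Add(18, 51), Add(76, 105))) = Mul(Rational(-1, 3), Mul(69, 181)) = Mul(Rational(-1, 3), 12489) = -4163)
Function('C')(N, q) = Add(q, Mul(2, N)) (Function('C')(N, q) = Add(Mul(2, N), q) = Add(q, Mul(2, N)))
H = 23826 (H = Add(Add(8874, 15061), Add(-19, Mul(2, -45))) = Add(23935, Add(-19, -90)) = Add(23935, -109) = 23826)
Add(Function('u')(Q), H) = Add(-4163, 23826) = 19663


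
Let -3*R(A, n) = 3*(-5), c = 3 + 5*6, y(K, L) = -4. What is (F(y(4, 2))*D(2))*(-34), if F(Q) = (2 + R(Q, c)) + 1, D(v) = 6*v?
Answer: -3264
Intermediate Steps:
c = 33 (c = 3 + 30 = 33)
R(A, n) = 5 (R(A, n) = -(-5) = -⅓*(-15) = 5)
F(Q) = 8 (F(Q) = (2 + 5) + 1 = 7 + 1 = 8)
(F(y(4, 2))*D(2))*(-34) = (8*(6*2))*(-34) = (8*12)*(-34) = 96*(-34) = -3264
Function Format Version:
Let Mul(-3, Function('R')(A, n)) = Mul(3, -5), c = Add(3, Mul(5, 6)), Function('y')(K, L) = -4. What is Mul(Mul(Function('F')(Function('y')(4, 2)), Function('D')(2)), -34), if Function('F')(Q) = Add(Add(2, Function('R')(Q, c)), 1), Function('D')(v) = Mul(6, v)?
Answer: -3264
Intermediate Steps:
c = 33 (c = Add(3, 30) = 33)
Function('R')(A, n) = 5 (Function('R')(A, n) = Mul(Rational(-1, 3), Mul(3, -5)) = Mul(Rational(-1, 3), -15) = 5)
Function('F')(Q) = 8 (Function('F')(Q) = Add(Add(2, 5), 1) = Add(7, 1) = 8)
Mul(Mul(Function('F')(Function('y')(4, 2)), Function('D')(2)), -34) = Mul(Mul(8, Mul(6, 2)), -34) = Mul(Mul(8, 12), -34) = Mul(96, -34) = -3264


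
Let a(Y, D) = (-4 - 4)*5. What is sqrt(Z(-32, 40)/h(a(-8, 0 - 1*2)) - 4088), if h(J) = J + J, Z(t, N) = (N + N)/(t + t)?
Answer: I*sqrt(261631)/8 ≈ 63.937*I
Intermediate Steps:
Z(t, N) = N/t (Z(t, N) = (2*N)/((2*t)) = (2*N)*(1/(2*t)) = N/t)
a(Y, D) = -40 (a(Y, D) = -8*5 = -40)
h(J) = 2*J
sqrt(Z(-32, 40)/h(a(-8, 0 - 1*2)) - 4088) = sqrt((40/(-32))/((2*(-40))) - 4088) = sqrt((40*(-1/32))/(-80) - 4088) = sqrt(-5/4*(-1/80) - 4088) = sqrt(1/64 - 4088) = sqrt(-261631/64) = I*sqrt(261631)/8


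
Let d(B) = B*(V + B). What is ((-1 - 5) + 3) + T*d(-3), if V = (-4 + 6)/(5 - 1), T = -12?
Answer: -93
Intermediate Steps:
V = 1/2 (V = 2/4 = 2*(1/4) = 1/2 ≈ 0.50000)
d(B) = B*(1/2 + B)
((-1 - 5) + 3) + T*d(-3) = ((-1 - 5) + 3) - (-36)*(1/2 - 3) = (-6 + 3) - (-36)*(-5)/2 = -3 - 12*15/2 = -3 - 90 = -93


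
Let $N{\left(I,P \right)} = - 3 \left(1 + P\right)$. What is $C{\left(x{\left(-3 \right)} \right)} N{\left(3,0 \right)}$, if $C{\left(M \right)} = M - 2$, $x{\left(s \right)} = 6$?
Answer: $-12$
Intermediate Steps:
$C{\left(M \right)} = -2 + M$ ($C{\left(M \right)} = M - 2 = -2 + M$)
$N{\left(I,P \right)} = -3 - 3 P$
$C{\left(x{\left(-3 \right)} \right)} N{\left(3,0 \right)} = \left(-2 + 6\right) \left(-3 - 0\right) = 4 \left(-3 + 0\right) = 4 \left(-3\right) = -12$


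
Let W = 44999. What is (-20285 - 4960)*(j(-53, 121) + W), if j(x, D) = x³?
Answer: 2622400110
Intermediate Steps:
(-20285 - 4960)*(j(-53, 121) + W) = (-20285 - 4960)*((-53)³ + 44999) = -25245*(-148877 + 44999) = -25245*(-103878) = 2622400110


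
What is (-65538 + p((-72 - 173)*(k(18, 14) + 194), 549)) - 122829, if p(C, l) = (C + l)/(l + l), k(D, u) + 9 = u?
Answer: -103437586/549 ≈ -1.8841e+5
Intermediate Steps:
k(D, u) = -9 + u
p(C, l) = (C + l)/(2*l) (p(C, l) = (C + l)/((2*l)) = (C + l)*(1/(2*l)) = (C + l)/(2*l))
(-65538 + p((-72 - 173)*(k(18, 14) + 194), 549)) - 122829 = (-65538 + (½)*((-72 - 173)*((-9 + 14) + 194) + 549)/549) - 122829 = (-65538 + (½)*(1/549)*(-245*(5 + 194) + 549)) - 122829 = (-65538 + (½)*(1/549)*(-245*199 + 549)) - 122829 = (-65538 + (½)*(1/549)*(-48755 + 549)) - 122829 = (-65538 + (½)*(1/549)*(-48206)) - 122829 = (-65538 - 24103/549) - 122829 = -36004465/549 - 122829 = -103437586/549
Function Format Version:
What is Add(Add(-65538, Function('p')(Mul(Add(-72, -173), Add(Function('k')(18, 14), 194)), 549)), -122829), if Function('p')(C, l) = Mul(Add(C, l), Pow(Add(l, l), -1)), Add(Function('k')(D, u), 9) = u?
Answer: Rational(-103437586, 549) ≈ -1.8841e+5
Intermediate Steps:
Function('k')(D, u) = Add(-9, u)
Function('p')(C, l) = Mul(Rational(1, 2), Pow(l, -1), Add(C, l)) (Function('p')(C, l) = Mul(Add(C, l), Pow(Mul(2, l), -1)) = Mul(Add(C, l), Mul(Rational(1, 2), Pow(l, -1))) = Mul(Rational(1, 2), Pow(l, -1), Add(C, l)))
Add(Add(-65538, Function('p')(Mul(Add(-72, -173), Add(Function('k')(18, 14), 194)), 549)), -122829) = Add(Add(-65538, Mul(Rational(1, 2), Pow(549, -1), Add(Mul(Add(-72, -173), Add(Add(-9, 14), 194)), 549))), -122829) = Add(Add(-65538, Mul(Rational(1, 2), Rational(1, 549), Add(Mul(-245, Add(5, 194)), 549))), -122829) = Add(Add(-65538, Mul(Rational(1, 2), Rational(1, 549), Add(Mul(-245, 199), 549))), -122829) = Add(Add(-65538, Mul(Rational(1, 2), Rational(1, 549), Add(-48755, 549))), -122829) = Add(Add(-65538, Mul(Rational(1, 2), Rational(1, 549), -48206)), -122829) = Add(Add(-65538, Rational(-24103, 549)), -122829) = Add(Rational(-36004465, 549), -122829) = Rational(-103437586, 549)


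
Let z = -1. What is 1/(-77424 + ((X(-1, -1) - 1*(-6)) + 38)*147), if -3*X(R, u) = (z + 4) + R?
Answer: -1/71054 ≈ -1.4074e-5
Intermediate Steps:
X(R, u) = -1 - R/3 (X(R, u) = -((-1 + 4) + R)/3 = -(3 + R)/3 = -1 - R/3)
1/(-77424 + ((X(-1, -1) - 1*(-6)) + 38)*147) = 1/(-77424 + (((-1 - 1/3*(-1)) - 1*(-6)) + 38)*147) = 1/(-77424 + (((-1 + 1/3) + 6) + 38)*147) = 1/(-77424 + ((-2/3 + 6) + 38)*147) = 1/(-77424 + (16/3 + 38)*147) = 1/(-77424 + (130/3)*147) = 1/(-77424 + 6370) = 1/(-71054) = -1/71054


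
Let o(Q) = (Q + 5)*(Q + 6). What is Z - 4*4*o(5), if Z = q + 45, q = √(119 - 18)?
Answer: -1715 + √101 ≈ -1704.9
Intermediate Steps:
q = √101 ≈ 10.050
Z = 45 + √101 (Z = √101 + 45 = 45 + √101 ≈ 55.050)
o(Q) = (5 + Q)*(6 + Q)
Z - 4*4*o(5) = (45 + √101) - 4*4*(30 + 5² + 11*5) = (45 + √101) - 16*(30 + 25 + 55) = (45 + √101) - 16*110 = (45 + √101) - 1*1760 = (45 + √101) - 1760 = -1715 + √101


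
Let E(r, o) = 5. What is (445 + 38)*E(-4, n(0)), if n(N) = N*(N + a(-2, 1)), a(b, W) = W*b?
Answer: 2415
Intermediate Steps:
n(N) = N*(-2 + N) (n(N) = N*(N + 1*(-2)) = N*(N - 2) = N*(-2 + N))
(445 + 38)*E(-4, n(0)) = (445 + 38)*5 = 483*5 = 2415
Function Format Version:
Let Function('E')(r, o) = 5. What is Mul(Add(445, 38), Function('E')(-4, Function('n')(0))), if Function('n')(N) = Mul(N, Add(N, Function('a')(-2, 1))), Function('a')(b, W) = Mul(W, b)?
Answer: 2415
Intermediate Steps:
Function('n')(N) = Mul(N, Add(-2, N)) (Function('n')(N) = Mul(N, Add(N, Mul(1, -2))) = Mul(N, Add(N, -2)) = Mul(N, Add(-2, N)))
Mul(Add(445, 38), Function('E')(-4, Function('n')(0))) = Mul(Add(445, 38), 5) = Mul(483, 5) = 2415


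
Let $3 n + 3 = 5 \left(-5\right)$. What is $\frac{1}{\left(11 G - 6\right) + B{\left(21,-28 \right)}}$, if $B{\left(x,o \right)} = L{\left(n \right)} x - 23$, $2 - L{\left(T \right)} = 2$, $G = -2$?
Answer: $- \frac{1}{51} \approx -0.019608$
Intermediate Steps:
$n = - \frac{28}{3}$ ($n = -1 + \frac{5 \left(-5\right)}{3} = -1 + \frac{1}{3} \left(-25\right) = -1 - \frac{25}{3} = - \frac{28}{3} \approx -9.3333$)
$L{\left(T \right)} = 0$ ($L{\left(T \right)} = 2 - 2 = 0$)
$B{\left(x,o \right)} = -23$ ($B{\left(x,o \right)} = 0 x - 23 = 0 - 23 = -23$)
$\frac{1}{\left(11 G - 6\right) + B{\left(21,-28 \right)}} = \frac{1}{\left(11 \left(-2\right) - 6\right) - 23} = \frac{1}{\left(-22 - 6\right) - 23} = \frac{1}{-28 - 23} = \frac{1}{-51} = - \frac{1}{51}$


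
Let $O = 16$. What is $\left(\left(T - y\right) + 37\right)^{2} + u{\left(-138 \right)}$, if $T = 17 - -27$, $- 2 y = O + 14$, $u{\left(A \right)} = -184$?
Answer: $9032$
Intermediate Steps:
$y = -15$ ($y = - \frac{16 + 14}{2} = \left(- \frac{1}{2}\right) 30 = -15$)
$T = 44$ ($T = 17 + 27 = 44$)
$\left(\left(T - y\right) + 37\right)^{2} + u{\left(-138 \right)} = \left(\left(44 - -15\right) + 37\right)^{2} - 184 = \left(\left(44 + 15\right) + 37\right)^{2} - 184 = \left(59 + 37\right)^{2} - 184 = 96^{2} - 184 = 9216 - 184 = 9032$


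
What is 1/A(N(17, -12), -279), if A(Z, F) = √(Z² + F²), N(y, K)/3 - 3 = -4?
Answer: √346/5190 ≈ 0.0035840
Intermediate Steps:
N(y, K) = -3 (N(y, K) = 9 + 3*(-4) = 9 - 12 = -3)
A(Z, F) = √(F² + Z²)
1/A(N(17, -12), -279) = 1/(√((-279)² + (-3)²)) = 1/(√(77841 + 9)) = 1/(√77850) = 1/(15*√346) = √346/5190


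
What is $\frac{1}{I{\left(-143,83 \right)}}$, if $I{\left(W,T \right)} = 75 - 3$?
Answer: $\frac{1}{72} \approx 0.013889$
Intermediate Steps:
$I{\left(W,T \right)} = 72$
$\frac{1}{I{\left(-143,83 \right)}} = \frac{1}{72}$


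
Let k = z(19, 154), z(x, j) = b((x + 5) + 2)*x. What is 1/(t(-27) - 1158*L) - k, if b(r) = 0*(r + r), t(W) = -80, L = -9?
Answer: 1/10342 ≈ 9.6693e-5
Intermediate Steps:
b(r) = 0 (b(r) = 0*(2*r) = 0)
z(x, j) = 0 (z(x, j) = 0*x = 0)
k = 0
1/(t(-27) - 1158*L) - k = 1/(-80 - 1158*(-9)) - 1*0 = 1/(-80 + 10422) + 0 = 1/10342 + 0 = 1/10342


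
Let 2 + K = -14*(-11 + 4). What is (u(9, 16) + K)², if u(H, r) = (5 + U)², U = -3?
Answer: 10000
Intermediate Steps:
u(H, r) = 4 (u(H, r) = (5 - 3)² = 2² = 4)
K = 96 (K = -2 - 14*(-11 + 4) = -2 - 14*(-7) = -2 + 98 = 96)
(u(9, 16) + K)² = (4 + 96)² = 100² = 10000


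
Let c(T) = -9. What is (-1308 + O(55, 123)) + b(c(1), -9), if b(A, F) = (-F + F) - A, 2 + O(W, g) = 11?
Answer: -1290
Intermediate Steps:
O(W, g) = 9 (O(W, g) = -2 + 11 = 9)
b(A, F) = -A (b(A, F) = 0 - A = -A)
(-1308 + O(55, 123)) + b(c(1), -9) = (-1308 + 9) - 1*(-9) = -1299 + 9 = -1290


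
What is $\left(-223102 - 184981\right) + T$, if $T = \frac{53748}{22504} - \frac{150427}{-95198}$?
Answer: $- \frac{54640144693464}{133895987} \approx -4.0808 \cdot 10^{5}$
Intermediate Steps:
$T = \frac{531369457}{133895987}$ ($T = 53748 \cdot \frac{1}{22504} - - \frac{150427}{95198} = \frac{13437}{5626} + \frac{150427}{95198} = \frac{531369457}{133895987} \approx 3.9685$)
$\left(-223102 - 184981\right) + T = \left(-223102 - 184981\right) + \frac{531369457}{133895987} = -408083 + \frac{531369457}{133895987} = - \frac{54640144693464}{133895987}$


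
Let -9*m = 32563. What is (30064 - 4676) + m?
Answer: 195929/9 ≈ 21770.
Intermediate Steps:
m = -32563/9 (m = -⅑*32563 = -32563/9 ≈ -3618.1)
(30064 - 4676) + m = (30064 - 4676) - 32563/9 = 25388 - 32563/9 = 195929/9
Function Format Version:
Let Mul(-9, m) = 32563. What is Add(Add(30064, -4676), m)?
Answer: Rational(195929, 9) ≈ 21770.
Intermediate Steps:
m = Rational(-32563, 9) (m = Mul(Rational(-1, 9), 32563) = Rational(-32563, 9) ≈ -3618.1)
Add(Add(30064, -4676), m) = Add(Add(30064, -4676), Rational(-32563, 9)) = Add(25388, Rational(-32563, 9)) = Rational(195929, 9)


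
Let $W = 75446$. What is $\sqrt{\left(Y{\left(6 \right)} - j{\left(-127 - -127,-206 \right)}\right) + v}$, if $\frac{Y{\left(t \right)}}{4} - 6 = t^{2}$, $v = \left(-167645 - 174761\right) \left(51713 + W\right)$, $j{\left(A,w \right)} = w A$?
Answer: $i \sqrt{43540004386} \approx 2.0866 \cdot 10^{5} i$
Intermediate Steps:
$j{\left(A,w \right)} = A w$
$v = -43540004554$ ($v = \left(-167645 - 174761\right) \left(51713 + 75446\right) = \left(-342406\right) 127159 = -43540004554$)
$Y{\left(t \right)} = 24 + 4 t^{2}$
$\sqrt{\left(Y{\left(6 \right)} - j{\left(-127 - -127,-206 \right)}\right) + v} = \sqrt{\left(\left(24 + 4 \cdot 6^{2}\right) - \left(-127 - -127\right) \left(-206\right)\right) - 43540004554} = \sqrt{\left(\left(24 + 4 \cdot 36\right) - \left(-127 + 127\right) \left(-206\right)\right) - 43540004554} = \sqrt{\left(\left(24 + 144\right) - 0 \left(-206\right)\right) - 43540004554} = \sqrt{\left(168 - 0\right) - 43540004554} = \sqrt{\left(168 + 0\right) - 43540004554} = \sqrt{168 - 43540004554} = \sqrt{-43540004386} = i \sqrt{43540004386}$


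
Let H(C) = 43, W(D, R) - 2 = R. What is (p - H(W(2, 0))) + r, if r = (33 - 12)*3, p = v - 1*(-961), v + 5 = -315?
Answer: 661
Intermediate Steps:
v = -320 (v = -5 - 315 = -320)
W(D, R) = 2 + R
p = 641 (p = -320 - 1*(-961) = -320 + 961 = 641)
r = 63 (r = 21*3 = 63)
(p - H(W(2, 0))) + r = (641 - 1*43) + 63 = (641 - 43) + 63 = 598 + 63 = 661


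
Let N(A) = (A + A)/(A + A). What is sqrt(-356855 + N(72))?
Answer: I*sqrt(356854) ≈ 597.37*I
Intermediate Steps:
N(A) = 1 (N(A) = (2*A)/((2*A)) = (2*A)*(1/(2*A)) = 1)
sqrt(-356855 + N(72)) = sqrt(-356855 + 1) = sqrt(-356854) = I*sqrt(356854)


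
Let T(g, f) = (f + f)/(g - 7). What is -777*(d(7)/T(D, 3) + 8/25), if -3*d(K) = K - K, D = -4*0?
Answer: -6216/25 ≈ -248.64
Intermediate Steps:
D = 0
T(g, f) = 2*f/(-7 + g) (T(g, f) = (2*f)/(-7 + g) = 2*f/(-7 + g))
d(K) = 0 (d(K) = -(K - K)/3 = -⅓*0 = 0)
-777*(d(7)/T(D, 3) + 8/25) = -777*(0/((2*3/(-7 + 0))) + 8/25) = -777*(0/((2*3/(-7))) + 8*(1/25)) = -777*(0/((2*3*(-⅐))) + 8/25) = -777*(0/(-6/7) + 8/25) = -777*(0*(-7/6) + 8/25) = -777*(0 + 8/25) = -777*8/25 = -6216/25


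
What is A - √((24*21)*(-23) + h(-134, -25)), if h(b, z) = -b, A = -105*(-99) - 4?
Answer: 10391 - I*√11458 ≈ 10391.0 - 107.04*I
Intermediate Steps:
A = 10391 (A = 10395 - 4 = 10391)
A - √((24*21)*(-23) + h(-134, -25)) = 10391 - √((24*21)*(-23) - 1*(-134)) = 10391 - √(504*(-23) + 134) = 10391 - √(-11592 + 134) = 10391 - √(-11458) = 10391 - I*√11458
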